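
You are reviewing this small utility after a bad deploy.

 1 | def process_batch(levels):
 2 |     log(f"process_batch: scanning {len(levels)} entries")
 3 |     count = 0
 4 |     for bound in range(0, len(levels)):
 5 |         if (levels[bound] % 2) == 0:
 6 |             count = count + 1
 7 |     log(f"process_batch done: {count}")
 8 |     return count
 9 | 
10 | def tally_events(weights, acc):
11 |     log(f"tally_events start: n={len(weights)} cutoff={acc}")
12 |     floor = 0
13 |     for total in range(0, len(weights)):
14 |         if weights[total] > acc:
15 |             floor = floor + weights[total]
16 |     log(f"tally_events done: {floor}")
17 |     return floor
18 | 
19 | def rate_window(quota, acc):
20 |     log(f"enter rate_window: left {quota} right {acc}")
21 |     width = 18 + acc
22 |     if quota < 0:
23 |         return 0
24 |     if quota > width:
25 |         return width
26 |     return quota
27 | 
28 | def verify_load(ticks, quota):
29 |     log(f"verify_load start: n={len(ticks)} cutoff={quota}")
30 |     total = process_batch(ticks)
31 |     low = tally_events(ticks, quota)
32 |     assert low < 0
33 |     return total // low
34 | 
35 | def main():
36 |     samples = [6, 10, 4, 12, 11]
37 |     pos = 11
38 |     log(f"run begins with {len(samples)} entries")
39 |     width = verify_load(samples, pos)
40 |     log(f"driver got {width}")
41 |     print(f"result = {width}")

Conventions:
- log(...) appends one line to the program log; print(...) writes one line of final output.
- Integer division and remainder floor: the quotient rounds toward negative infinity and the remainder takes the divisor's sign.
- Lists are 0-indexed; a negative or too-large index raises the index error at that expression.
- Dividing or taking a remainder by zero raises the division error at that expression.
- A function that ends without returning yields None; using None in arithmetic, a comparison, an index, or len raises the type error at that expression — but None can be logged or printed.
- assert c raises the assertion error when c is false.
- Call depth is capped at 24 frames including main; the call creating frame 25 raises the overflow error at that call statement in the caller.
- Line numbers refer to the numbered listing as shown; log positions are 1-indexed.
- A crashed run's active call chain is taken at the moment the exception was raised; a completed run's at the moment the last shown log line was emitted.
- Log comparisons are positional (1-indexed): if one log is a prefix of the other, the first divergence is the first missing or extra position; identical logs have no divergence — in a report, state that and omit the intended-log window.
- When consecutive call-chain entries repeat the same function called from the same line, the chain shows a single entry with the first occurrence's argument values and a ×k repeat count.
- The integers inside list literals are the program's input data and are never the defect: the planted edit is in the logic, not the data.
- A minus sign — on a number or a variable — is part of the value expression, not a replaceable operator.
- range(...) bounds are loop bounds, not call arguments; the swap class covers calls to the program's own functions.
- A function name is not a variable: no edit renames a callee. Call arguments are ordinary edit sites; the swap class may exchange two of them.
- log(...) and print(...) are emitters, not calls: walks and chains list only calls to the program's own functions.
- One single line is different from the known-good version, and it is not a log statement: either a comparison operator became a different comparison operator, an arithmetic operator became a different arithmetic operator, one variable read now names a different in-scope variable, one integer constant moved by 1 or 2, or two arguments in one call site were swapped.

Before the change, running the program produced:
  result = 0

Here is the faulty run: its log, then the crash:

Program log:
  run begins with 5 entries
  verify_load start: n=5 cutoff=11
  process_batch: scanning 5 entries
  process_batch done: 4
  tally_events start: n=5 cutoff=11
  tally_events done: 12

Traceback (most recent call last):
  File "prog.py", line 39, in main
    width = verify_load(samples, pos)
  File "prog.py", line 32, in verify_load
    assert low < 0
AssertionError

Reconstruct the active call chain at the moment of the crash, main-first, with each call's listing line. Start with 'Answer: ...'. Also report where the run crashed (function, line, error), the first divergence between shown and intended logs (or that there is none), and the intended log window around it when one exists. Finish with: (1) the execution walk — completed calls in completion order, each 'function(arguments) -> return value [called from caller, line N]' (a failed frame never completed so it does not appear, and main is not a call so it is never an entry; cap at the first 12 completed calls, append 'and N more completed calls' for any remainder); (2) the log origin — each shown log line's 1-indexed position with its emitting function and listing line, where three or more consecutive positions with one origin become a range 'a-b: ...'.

Answer: main -> verify_load (called at line 39).
The tell: A complete run would log 'driver got 0' next, but this one stopped at 6 lines.
Crash: verify_load, line 32, AssertionError.
First divergence: position 7 — after 6 matching lines the faulty run goes silent; intended next line 'driver got 0'.
Intended log window:
  5: tally_events start: n=5 cutoff=11
  6: tally_events done: 12
  7: driver got 0
Execution walk:
  process_batch([6, 10, 4, 12, 11]) -> 4  [called from verify_load, line 30]
  tally_events([6, 10, 4, 12, 11], 11) -> 12  [called from verify_load, line 31]
Log origin:
  1 — main, line 38
  2 — verify_load, line 29
  3 — process_batch, line 2
  4 — process_batch, line 7
  5 — tally_events, line 11
  6 — tally_events, line 16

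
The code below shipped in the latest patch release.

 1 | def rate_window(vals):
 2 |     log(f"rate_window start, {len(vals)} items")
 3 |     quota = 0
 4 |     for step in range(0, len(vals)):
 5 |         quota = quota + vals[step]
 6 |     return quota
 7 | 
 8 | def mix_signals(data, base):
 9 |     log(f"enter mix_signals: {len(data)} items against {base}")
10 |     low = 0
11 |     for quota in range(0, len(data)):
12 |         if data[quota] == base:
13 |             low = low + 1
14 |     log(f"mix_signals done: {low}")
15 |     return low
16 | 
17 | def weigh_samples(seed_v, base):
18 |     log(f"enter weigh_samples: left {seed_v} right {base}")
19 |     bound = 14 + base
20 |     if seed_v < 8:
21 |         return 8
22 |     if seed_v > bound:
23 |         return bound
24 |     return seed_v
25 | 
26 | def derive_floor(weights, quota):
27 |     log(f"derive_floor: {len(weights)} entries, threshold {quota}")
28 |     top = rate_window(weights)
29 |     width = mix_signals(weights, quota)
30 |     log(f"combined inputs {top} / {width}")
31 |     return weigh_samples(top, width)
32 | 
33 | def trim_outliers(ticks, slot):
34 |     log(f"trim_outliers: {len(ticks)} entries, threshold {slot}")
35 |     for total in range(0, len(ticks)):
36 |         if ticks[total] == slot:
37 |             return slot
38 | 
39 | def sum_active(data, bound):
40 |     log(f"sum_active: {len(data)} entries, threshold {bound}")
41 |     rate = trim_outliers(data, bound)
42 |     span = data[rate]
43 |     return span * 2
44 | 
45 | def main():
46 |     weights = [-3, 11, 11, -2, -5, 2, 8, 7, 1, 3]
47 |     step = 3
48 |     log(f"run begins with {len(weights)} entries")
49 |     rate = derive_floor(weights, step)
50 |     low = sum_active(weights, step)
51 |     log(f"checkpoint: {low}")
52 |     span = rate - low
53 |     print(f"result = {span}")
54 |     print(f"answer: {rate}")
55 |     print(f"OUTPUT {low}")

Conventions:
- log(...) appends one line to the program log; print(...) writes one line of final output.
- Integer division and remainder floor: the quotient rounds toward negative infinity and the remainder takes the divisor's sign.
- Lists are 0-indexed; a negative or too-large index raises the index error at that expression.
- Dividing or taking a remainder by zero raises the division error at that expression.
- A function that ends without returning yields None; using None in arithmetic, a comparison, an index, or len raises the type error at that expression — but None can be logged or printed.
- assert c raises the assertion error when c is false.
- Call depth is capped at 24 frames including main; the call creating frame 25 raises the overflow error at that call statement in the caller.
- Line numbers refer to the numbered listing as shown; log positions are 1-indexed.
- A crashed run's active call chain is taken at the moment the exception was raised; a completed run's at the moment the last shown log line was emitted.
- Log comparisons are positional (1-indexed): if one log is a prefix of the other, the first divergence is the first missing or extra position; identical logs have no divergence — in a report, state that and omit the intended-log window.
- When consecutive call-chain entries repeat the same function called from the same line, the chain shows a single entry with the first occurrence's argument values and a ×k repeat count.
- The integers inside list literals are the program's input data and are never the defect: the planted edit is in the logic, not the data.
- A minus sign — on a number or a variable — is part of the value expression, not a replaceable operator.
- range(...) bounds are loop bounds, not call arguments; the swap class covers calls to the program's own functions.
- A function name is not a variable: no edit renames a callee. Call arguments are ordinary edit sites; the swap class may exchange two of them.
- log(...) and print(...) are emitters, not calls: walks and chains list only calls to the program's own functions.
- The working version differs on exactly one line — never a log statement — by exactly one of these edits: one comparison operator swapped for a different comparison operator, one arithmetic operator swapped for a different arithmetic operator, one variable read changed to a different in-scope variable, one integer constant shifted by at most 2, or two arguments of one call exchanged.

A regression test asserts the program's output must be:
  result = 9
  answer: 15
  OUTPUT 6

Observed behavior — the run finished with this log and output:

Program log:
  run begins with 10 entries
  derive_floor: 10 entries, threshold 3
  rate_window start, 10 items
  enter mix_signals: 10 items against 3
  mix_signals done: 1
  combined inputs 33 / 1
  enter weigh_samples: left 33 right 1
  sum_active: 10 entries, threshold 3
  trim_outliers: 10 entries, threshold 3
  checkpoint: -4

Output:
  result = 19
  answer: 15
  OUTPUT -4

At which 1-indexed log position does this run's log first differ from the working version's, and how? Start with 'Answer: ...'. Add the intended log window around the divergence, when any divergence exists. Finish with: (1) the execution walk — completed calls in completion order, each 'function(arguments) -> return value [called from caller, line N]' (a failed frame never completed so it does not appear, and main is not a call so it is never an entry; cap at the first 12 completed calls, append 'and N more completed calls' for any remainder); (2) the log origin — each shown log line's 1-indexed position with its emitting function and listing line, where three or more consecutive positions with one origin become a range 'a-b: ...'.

Answer: position 10; shown 'checkpoint: -4' vs intended 'checkpoint: 6'.
Intended log window:
  8: sum_active: 10 entries, threshold 3
  9: trim_outliers: 10 entries, threshold 3
  10: checkpoint: 6
Execution walk:
  rate_window([-3, 11, 11, -2, -5, 2, 8, 7, 1, 3]) -> 33  [called from derive_floor, line 28]
  mix_signals([-3, 11, 11, -2, -5, 2, 8, 7, 1, 3], 3) -> 1  [called from derive_floor, line 29]
  weigh_samples(33, 1) -> 15  [called from derive_floor, line 31]
  derive_floor([-3, 11, 11, -2, -5, 2, 8, 7, 1, 3], 3) -> 15  [called from main, line 49]
  trim_outliers([-3, 11, 11, -2, -5, 2, 8, 7, 1, 3], 3) -> 3  [called from sum_active, line 41]
  sum_active([-3, 11, 11, -2, -5, 2, 8, 7, 1, 3], 3) -> -4  [called from main, line 50]
Log line origins:
  1: logged in main at line 48
  2: logged in derive_floor at line 27
  3: logged in rate_window at line 2
  4: logged in mix_signals at line 9
  5: logged in mix_signals at line 14
  6: logged in derive_floor at line 30
  7: logged in weigh_samples at line 18
  8: logged in sum_active at line 40
  9: logged in trim_outliers at line 34
  10: logged in main at line 51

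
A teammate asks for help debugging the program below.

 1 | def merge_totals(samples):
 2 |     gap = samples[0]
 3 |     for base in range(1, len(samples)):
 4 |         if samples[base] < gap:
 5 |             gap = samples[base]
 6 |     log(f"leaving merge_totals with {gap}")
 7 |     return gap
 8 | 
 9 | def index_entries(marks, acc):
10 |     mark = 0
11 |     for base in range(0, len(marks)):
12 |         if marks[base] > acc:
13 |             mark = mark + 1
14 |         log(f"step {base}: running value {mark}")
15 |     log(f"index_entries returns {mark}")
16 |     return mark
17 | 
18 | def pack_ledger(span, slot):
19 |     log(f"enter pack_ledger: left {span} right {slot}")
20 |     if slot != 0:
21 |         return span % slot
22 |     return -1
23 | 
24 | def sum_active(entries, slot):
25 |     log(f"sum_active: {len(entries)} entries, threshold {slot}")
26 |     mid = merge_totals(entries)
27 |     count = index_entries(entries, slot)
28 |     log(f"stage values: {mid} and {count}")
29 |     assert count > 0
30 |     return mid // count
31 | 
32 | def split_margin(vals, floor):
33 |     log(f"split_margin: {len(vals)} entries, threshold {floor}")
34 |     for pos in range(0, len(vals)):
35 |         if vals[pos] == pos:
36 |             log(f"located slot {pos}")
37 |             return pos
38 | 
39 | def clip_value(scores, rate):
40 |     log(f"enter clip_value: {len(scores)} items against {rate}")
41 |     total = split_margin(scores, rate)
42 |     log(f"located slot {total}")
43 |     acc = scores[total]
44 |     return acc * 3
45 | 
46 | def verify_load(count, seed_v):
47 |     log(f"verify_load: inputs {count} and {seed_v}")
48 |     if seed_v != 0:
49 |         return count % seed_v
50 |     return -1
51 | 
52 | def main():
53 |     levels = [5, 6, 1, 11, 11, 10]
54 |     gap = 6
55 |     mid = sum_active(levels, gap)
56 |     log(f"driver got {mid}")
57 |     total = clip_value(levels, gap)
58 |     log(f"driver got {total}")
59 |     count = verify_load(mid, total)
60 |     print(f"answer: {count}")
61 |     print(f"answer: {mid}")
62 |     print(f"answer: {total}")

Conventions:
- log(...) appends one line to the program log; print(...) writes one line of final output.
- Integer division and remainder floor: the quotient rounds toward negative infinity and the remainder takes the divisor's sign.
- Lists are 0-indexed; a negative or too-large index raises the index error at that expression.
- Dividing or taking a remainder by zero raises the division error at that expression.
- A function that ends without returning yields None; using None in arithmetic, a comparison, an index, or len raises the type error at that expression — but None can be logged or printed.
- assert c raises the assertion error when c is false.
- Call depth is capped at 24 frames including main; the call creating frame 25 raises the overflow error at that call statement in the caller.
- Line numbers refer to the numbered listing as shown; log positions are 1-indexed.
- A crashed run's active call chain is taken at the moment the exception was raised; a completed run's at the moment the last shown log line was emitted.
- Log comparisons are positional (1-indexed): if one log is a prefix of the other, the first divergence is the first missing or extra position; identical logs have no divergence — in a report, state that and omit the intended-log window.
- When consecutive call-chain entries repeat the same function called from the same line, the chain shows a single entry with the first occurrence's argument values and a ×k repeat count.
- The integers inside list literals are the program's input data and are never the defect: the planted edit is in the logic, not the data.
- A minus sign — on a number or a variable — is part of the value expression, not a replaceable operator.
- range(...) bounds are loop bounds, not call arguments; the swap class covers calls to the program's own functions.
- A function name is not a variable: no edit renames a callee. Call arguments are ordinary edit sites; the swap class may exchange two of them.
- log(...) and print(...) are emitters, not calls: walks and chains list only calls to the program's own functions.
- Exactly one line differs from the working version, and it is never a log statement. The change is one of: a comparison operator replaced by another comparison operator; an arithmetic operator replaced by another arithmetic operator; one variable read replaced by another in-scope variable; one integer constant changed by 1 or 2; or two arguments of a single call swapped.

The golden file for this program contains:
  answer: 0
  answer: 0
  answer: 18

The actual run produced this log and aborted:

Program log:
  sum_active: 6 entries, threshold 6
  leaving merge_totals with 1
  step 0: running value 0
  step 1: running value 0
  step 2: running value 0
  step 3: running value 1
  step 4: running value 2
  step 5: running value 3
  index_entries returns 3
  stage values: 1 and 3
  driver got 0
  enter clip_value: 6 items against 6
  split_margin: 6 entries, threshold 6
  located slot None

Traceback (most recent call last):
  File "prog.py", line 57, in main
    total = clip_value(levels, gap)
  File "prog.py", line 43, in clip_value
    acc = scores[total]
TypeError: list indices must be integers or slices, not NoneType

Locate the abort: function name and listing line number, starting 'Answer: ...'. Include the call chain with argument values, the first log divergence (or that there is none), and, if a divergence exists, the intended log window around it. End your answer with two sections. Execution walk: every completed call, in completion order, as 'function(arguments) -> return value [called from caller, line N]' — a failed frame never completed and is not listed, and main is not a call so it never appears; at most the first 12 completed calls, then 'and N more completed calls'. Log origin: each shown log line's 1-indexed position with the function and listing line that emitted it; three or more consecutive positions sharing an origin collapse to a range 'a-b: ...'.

Answer: the error was raised in clip_value, line 43.
The tell: The earliest visible damage is log position 14 — 'located slot None' rather than the intended 'located slot 1'.
Call chain: main -> clip_value([5, 6, 1, 11, 11, 10], 6) (called at line 57).
First divergence: position 14; shown 'located slot None' vs intended 'located slot 1'.
Intended log window:
  12: enter clip_value: 6 items against 6
  13: split_margin: 6 entries, threshold 6
  14: located slot 1
  15: located slot 1
Execution walk:
  merge_totals([5, 6, 1, 11, 11, 10]) -> 1  [called from sum_active, line 26]
  index_entries([5, 6, 1, 11, 11, 10], 6) -> 3  [called from sum_active, line 27]
  sum_active([5, 6, 1, 11, 11, 10], 6) -> 0  [called from main, line 55]
  split_margin([5, 6, 1, 11, 11, 10], 6) -> None  [called from clip_value, line 41]
Log origin:
  1 — sum_active, line 25
  2 — merge_totals, line 6
  3-8 — index_entries, line 14
  9 — index_entries, line 15
  10 — sum_active, line 28
  11 — main, line 56
  12 — clip_value, line 40
  13 — split_margin, line 33
  14 — clip_value, line 42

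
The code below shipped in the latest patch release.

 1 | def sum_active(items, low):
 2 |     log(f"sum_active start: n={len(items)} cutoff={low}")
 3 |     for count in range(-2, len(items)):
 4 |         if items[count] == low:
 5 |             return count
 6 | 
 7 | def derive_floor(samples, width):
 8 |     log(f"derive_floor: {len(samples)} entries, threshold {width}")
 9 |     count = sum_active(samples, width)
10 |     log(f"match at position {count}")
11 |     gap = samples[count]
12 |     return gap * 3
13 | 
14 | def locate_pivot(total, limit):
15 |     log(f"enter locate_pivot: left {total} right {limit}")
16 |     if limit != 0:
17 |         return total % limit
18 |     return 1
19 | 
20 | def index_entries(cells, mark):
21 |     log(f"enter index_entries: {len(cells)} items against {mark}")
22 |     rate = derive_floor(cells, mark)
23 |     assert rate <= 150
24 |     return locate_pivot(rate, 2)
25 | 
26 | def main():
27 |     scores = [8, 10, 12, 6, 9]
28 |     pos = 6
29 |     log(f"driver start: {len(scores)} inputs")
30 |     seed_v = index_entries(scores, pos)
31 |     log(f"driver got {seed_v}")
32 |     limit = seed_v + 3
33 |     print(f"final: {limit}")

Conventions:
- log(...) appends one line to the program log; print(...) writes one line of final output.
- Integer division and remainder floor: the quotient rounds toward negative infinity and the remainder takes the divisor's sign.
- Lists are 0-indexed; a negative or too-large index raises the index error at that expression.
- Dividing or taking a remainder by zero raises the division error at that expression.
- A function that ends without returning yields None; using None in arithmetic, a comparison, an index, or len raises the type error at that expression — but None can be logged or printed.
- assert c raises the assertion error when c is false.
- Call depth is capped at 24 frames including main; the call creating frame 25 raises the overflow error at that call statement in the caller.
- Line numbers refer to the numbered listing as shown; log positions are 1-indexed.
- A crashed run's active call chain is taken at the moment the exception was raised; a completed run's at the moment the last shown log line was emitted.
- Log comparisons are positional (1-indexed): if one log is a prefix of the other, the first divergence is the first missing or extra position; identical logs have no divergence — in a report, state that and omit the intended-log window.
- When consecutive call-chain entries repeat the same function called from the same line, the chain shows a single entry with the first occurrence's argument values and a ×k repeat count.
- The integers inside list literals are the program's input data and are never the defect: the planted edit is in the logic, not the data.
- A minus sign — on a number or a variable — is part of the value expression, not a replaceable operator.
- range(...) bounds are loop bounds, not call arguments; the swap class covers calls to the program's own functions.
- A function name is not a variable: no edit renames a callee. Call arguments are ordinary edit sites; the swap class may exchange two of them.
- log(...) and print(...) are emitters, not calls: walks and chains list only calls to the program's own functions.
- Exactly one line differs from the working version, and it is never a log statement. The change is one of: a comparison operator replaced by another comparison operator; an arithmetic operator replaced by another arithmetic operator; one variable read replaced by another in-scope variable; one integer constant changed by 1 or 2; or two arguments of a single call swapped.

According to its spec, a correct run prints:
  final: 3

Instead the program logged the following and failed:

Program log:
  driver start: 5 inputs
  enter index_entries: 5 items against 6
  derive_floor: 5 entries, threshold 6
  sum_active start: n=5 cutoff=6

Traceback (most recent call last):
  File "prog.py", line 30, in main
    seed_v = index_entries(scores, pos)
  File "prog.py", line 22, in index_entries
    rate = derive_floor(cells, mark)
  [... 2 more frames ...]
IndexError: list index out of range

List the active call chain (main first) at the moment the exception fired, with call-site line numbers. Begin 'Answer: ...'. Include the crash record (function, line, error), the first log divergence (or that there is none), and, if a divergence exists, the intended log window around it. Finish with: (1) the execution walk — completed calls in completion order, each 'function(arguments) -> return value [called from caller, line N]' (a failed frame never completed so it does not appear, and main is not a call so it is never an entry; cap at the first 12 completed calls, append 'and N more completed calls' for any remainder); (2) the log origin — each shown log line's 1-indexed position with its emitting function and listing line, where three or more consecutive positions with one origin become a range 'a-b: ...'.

Answer: main -> index_entries (called at line 30) -> derive_floor (called at line 22) -> sum_active (called at line 9).
Key fact: Only 4 log lines were emitted before the run died; the intended continuation was 'match at position 3'.
Crash: sum_active, line 4, IndexError.
First divergence: position 5; the shown log stops at 4 lines while the working version next logs 'match at position 3'.
Intended log window:
  3: derive_floor: 5 entries, threshold 6
  4: sum_active start: n=5 cutoff=6
  5: match at position 3
  6: enter locate_pivot: left 18 right 2
Execution walk:
  (no call completed)
Log line origins:
  1: logged in main at line 29
  2: logged in index_entries at line 21
  3: logged in derive_floor at line 8
  4: logged in sum_active at line 2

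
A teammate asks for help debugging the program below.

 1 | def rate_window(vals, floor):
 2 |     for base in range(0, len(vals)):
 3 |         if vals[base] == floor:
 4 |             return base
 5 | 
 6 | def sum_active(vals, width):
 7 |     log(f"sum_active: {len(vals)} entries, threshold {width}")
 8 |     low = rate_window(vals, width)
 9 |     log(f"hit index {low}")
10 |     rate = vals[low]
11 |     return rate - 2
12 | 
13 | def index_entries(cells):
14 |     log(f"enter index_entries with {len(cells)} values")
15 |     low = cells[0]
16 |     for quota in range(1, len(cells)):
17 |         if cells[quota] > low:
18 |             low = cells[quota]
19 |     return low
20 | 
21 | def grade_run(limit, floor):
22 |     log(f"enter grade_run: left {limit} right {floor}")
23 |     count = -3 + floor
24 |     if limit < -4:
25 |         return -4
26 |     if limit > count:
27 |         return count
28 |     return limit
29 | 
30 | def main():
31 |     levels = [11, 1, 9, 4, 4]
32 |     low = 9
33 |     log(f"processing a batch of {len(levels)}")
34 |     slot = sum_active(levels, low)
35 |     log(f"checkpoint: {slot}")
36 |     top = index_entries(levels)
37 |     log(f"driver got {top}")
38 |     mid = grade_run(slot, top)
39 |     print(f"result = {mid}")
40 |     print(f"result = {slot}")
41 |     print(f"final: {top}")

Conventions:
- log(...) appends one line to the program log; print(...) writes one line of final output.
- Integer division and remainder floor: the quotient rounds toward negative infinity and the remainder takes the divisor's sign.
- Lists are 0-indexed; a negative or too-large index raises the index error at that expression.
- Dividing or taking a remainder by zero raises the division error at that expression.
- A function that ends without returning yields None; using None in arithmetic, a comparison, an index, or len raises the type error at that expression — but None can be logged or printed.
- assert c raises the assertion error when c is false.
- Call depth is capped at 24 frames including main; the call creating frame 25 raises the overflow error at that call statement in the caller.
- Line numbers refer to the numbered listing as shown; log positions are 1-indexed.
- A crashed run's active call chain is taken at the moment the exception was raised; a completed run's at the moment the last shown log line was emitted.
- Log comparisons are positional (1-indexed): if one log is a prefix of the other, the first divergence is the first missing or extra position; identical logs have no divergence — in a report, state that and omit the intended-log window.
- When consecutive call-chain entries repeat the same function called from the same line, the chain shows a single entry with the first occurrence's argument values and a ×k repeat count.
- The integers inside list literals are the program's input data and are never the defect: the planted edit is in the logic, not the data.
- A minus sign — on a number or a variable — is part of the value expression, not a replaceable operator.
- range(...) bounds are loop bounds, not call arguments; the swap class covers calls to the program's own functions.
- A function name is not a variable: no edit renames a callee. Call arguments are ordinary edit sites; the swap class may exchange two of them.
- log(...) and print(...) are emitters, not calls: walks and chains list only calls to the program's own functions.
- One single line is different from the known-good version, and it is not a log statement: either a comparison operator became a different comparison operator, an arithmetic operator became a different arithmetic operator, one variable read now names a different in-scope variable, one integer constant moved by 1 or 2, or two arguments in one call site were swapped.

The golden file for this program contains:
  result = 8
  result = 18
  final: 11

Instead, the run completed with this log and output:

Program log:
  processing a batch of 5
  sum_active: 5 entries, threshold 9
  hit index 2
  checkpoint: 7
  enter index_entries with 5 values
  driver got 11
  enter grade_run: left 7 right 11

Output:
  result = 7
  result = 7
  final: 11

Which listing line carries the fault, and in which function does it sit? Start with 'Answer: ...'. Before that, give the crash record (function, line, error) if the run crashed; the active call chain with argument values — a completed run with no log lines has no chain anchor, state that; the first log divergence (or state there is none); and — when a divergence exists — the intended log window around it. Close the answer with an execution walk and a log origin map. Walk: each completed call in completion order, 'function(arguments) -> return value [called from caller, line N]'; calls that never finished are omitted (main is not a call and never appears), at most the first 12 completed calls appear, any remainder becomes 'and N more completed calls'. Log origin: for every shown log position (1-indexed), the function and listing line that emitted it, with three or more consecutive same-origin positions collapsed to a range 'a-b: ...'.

Answer: the defect is in sum_active at line 11.
Key observation: Log line 4 is where behavior first shows: 'checkpoint: 7' appears instead of 'checkpoint: 18'.
Call chain: main -> grade_run(7, 11) (called at line 38).
First divergence: position 4; shown 'checkpoint: 7' vs intended 'checkpoint: 18'.
Intended log window:
  2: sum_active: 5 entries, threshold 9
  3: hit index 2
  4: checkpoint: 18
  5: enter index_entries with 5 values
Execution walk:
  rate_window([11, 1, 9, 4, 4], 9) -> 2  [called from sum_active, line 8]
  sum_active([11, 1, 9, 4, 4], 9) -> 7  [called from main, line 34]
  index_entries([11, 1, 9, 4, 4]) -> 11  [called from main, line 36]
  grade_run(7, 11) -> 7  [called from main, line 38]
Log line origins:
  1 — main, line 33
  2 — sum_active, line 7
  3 — sum_active, line 9
  4 — main, line 35
  5 — index_entries, line 14
  6 — main, line 37
  7 — grade_run, line 22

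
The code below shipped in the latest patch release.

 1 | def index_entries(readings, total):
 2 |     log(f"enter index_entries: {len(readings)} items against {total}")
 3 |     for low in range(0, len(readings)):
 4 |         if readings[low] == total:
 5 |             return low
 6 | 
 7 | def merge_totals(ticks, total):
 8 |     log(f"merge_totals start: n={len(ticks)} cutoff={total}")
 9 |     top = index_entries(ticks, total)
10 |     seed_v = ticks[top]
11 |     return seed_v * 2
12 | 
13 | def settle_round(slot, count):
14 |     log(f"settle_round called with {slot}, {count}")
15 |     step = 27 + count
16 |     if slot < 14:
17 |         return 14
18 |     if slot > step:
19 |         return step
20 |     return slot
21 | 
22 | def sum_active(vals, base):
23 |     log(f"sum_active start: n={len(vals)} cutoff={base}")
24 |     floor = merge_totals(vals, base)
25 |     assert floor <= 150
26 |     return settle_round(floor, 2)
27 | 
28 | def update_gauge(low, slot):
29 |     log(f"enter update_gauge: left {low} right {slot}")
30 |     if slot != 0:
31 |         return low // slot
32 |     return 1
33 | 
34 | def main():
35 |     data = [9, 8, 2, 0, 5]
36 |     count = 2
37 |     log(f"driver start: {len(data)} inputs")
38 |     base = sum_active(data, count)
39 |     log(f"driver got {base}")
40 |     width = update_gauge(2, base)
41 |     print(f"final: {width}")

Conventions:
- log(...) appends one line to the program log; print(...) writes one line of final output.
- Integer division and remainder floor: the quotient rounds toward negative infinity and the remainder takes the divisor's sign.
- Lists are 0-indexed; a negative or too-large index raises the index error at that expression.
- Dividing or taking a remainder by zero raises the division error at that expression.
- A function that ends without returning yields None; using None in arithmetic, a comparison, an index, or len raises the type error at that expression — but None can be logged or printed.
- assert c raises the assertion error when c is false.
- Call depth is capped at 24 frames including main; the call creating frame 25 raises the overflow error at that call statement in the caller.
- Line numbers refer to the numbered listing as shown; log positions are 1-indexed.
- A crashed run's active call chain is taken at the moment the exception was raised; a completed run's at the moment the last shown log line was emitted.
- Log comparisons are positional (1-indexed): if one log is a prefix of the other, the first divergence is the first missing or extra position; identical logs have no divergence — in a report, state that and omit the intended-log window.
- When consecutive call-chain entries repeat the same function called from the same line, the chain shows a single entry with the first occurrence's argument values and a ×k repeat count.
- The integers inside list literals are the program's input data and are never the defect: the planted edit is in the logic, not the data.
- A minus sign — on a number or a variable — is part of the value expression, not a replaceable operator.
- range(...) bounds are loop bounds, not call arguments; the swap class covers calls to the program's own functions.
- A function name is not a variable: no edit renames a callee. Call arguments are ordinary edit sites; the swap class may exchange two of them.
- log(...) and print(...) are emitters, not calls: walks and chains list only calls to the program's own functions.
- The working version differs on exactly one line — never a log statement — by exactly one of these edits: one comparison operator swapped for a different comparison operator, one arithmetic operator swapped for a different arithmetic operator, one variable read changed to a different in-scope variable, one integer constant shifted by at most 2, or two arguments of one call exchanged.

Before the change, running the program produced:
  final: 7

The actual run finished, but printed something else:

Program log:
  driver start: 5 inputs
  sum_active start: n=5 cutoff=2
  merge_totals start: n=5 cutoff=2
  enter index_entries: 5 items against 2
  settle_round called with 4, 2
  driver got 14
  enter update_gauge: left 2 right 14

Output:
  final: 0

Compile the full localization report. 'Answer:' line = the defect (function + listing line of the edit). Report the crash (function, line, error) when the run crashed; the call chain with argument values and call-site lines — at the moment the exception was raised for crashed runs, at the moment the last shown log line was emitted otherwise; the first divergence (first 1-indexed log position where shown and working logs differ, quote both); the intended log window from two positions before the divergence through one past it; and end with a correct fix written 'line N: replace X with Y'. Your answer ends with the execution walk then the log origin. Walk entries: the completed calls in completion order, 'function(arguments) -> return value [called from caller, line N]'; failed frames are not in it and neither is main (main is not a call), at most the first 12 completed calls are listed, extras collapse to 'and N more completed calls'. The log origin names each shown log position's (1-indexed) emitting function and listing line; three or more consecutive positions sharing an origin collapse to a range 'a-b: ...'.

Answer: the defect is in main at line 40.
The tell: At log position 7 the runs split — shown 'enter update_gauge: left 2 right 14', but the working version logs 'enter update_gauge: left 14 right 2'.
Call chain: main -> update_gauge(2, 14) (called at line 40).
First divergence: at position 7 the run shows 'enter update_gauge: left 2 right 14' where the working version logs 'enter update_gauge: left 14 right 2'.
Intended log window:
  5: settle_round called with 4, 2
  6: driver got 14
  7: enter update_gauge: left 14 right 2
Execution walk:
  index_entries([9, 8, 2, 0, 5], 2) -> 2  [called from merge_totals, line 9]
  merge_totals([9, 8, 2, 0, 5], 2) -> 4  [called from sum_active, line 24]
  settle_round(4, 2) -> 14  [called from sum_active, line 26]
  sum_active([9, 8, 2, 0, 5], 2) -> 14  [called from main, line 38]
  update_gauge(2, 14) -> 0  [called from main, line 40]
Log line origins:
  1: logged in main at line 37
  2: logged in sum_active at line 23
  3: logged in merge_totals at line 8
  4: logged in index_entries at line 2
  5: logged in settle_round at line 14
  6: logged in main at line 39
  7: logged in update_gauge at line 29
A correct fix: line 40: replace `update_gauge(2, base)` with `update_gauge(base, 2)`.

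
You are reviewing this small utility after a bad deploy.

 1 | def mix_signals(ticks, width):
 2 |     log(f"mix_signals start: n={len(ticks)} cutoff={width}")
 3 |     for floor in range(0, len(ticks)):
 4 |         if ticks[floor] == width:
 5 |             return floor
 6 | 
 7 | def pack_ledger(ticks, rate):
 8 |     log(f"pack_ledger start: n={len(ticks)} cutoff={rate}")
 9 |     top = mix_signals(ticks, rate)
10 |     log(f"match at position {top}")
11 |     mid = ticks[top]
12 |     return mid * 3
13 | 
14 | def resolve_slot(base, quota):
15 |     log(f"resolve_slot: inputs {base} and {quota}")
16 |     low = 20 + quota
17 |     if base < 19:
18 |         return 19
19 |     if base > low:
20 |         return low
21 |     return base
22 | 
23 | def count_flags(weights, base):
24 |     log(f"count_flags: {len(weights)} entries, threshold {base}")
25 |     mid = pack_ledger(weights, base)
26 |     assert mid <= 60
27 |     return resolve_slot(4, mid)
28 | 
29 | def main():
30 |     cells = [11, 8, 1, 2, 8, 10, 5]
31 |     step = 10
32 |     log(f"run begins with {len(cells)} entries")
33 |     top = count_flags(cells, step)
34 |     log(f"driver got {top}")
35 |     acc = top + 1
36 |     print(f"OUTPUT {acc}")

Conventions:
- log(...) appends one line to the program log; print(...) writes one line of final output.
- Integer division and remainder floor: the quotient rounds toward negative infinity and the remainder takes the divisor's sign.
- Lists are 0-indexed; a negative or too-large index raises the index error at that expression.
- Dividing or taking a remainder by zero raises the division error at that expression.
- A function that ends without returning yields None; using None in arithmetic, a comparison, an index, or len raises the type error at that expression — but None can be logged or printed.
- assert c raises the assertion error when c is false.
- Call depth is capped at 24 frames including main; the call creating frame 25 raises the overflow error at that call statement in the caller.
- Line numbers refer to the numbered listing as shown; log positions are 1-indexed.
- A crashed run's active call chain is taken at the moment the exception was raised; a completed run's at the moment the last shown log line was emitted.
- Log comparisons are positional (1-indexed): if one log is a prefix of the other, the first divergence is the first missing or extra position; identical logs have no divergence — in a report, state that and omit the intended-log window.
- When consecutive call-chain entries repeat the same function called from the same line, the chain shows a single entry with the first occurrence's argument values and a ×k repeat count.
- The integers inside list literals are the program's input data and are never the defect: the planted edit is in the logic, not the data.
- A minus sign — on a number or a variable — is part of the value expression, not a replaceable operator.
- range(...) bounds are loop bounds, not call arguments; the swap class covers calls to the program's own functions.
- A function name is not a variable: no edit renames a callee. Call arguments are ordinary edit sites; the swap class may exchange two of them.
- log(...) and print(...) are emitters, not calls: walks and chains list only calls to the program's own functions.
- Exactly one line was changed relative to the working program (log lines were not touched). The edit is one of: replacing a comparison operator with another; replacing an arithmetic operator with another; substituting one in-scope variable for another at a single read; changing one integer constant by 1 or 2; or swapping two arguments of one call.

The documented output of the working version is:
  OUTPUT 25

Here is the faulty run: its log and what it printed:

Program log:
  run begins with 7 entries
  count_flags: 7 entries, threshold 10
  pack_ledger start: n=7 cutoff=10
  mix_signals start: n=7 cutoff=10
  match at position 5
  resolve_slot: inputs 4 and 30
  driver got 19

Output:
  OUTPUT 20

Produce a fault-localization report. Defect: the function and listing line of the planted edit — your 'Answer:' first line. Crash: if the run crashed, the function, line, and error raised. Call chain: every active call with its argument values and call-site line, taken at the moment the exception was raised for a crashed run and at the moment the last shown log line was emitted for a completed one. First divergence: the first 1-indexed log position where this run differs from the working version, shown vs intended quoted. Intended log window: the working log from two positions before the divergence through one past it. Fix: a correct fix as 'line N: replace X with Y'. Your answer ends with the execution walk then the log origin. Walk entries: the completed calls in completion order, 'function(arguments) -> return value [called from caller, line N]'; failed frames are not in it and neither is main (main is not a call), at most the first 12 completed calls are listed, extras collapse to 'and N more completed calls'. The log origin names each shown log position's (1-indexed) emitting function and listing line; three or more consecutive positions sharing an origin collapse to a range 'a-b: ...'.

Answer: the defect is in count_flags at line 27.
Core observation: The log first diverges at position 6: the faulty run prints 'resolve_slot: inputs 4 and 30' where the working version prints 'resolve_slot: inputs 30 and 4'.
Call chain: main.
First divergence: at position 6 the run shows 'resolve_slot: inputs 4 and 30' where the working version logs 'resolve_slot: inputs 30 and 4'.
Intended log window:
  4: mix_signals start: n=7 cutoff=10
  5: match at position 5
  6: resolve_slot: inputs 30 and 4
  7: driver got 24
Execution walk:
  mix_signals([11, 8, 1, 2, 8, 10, 5], 10) -> 5  [called from pack_ledger, line 9]
  pack_ledger([11, 8, 1, 2, 8, 10, 5], 10) -> 30  [called from count_flags, line 25]
  resolve_slot(4, 30) -> 19  [called from count_flags, line 27]
  count_flags([11, 8, 1, 2, 8, 10, 5], 10) -> 19  [called from main, line 33]
Origin of each log line:
  1 — main, line 32
  2 — count_flags, line 24
  3 — pack_ledger, line 8
  4 — mix_signals, line 2
  5 — pack_ledger, line 10
  6 — resolve_slot, line 15
  7 — main, line 34
A correct fix: line 27: replace `resolve_slot(4, mid)` with `resolve_slot(mid, 4)`.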